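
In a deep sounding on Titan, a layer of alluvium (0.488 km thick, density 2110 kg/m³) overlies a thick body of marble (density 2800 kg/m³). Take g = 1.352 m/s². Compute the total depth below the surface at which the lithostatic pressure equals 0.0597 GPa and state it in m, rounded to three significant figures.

Pressure at base of upper layers: 2110×1.352×488 = 1.392×10^6 Pa = 1.392×10^-3 GPa
Remaining pressure to be supplied by marble: 5.970×10^7 − 1.392×10^6 = 5.831×10^7 Pa
Additional depth in marble = 5.831×10^7 Pa / (2800 kg/m³ × 1.352 m/s²) = 15403 m
Total depth = 488 m + 15403 m = 15891 m

15900 m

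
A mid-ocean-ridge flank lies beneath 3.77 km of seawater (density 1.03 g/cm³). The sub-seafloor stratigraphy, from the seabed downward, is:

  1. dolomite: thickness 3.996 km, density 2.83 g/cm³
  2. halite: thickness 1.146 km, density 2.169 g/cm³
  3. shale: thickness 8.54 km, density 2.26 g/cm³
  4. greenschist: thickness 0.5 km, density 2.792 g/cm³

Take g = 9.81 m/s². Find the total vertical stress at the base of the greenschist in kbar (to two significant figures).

3.8 kbar

seawater: 1030 kg/m³ × 9.81 m/s² × 3770 m = 3.809×10^7 Pa = 0.3809 kbar
dolomite: 2830 kg/m³ × 9.81 m/s² × 3996 m = 1.109×10^8 Pa = 1.109 kbar
halite: 2169 kg/m³ × 9.81 m/s² × 1146 m = 2.438×10^7 Pa = 0.2438 kbar
shale: 2260 kg/m³ × 9.81 m/s² × 8540 m = 1.893×10^8 Pa = 1.893 kbar
greenschist: 2792 kg/m³ × 9.81 m/s² × 500 m = 1.369×10^7 Pa = 0.1369 kbar
Total = 0.3809 + 1.109 + 0.2438 + 1.893 + 0.1369 = 3.7645 kbar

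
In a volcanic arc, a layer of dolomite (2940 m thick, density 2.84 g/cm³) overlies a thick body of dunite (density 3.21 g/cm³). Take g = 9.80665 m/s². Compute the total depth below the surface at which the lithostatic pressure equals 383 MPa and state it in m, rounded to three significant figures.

12500 m

Pressure at base of upper layers: 2840×9.80665×2940 = 8.188×10^7 Pa = 81.88 MPa
Remaining pressure to be supplied by dunite: 3.830×10^8 − 8.188×10^7 = 3.011×10^8 Pa
Additional depth in dunite = 3.011×10^8 Pa / (3210 kg/m³ × 9.80665 m/s²) = 9565.6 m
Total depth = 2940 m + 9565.6 m = 12506 m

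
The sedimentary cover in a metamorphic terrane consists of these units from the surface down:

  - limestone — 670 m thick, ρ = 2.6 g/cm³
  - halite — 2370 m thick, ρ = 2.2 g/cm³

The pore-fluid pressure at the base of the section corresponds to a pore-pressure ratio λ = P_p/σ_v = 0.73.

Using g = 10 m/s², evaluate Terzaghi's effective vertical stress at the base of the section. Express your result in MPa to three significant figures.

Overburden (lithostatic) stress σ_v:
limestone: 2600 kg/m³ × 10 m/s² × 670 m = 1.742×10^7 Pa = 17.42 MPa
halite: 2200 kg/m³ × 10 m/s² × 2370 m = 5.214×10^7 Pa = 52.14 MPa
Total = 17.42 + 52.14 = 69.560 MPa
Pore pressure P_p = λ·σ_v = 0.73 × 69.56 MPa = 50.78 MPa
Effective stress σ' = σ_v − P_p = 69.56 − 50.78 = 18.781 MPa

18.8 MPa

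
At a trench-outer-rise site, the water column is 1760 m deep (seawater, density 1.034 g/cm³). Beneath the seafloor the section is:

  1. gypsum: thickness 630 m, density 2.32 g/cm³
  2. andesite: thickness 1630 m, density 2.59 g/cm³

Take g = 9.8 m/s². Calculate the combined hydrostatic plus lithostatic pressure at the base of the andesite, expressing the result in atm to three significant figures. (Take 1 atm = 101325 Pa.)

seawater: 1034 kg/m³ × 9.8 m/s² × 1760 m = 1.783×10^7 Pa = 176.0 atm
gypsum: 2320 kg/m³ × 9.8 m/s² × 630 m = 1.432×10^7 Pa = 141.4 atm
andesite: 2590 kg/m³ × 9.8 m/s² × 1630 m = 4.137×10^7 Pa = 408.3 atm
Total = 176.0 + 141.4 + 408.3 = 725.69 atm

726 atm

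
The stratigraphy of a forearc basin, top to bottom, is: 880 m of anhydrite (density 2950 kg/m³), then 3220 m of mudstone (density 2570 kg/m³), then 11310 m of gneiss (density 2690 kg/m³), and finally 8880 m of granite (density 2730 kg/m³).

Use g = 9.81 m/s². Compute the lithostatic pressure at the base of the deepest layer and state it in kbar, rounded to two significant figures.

anhydrite: 2950 kg/m³ × 9.81 m/s² × 880 m = 2.547×10^7 Pa = 0.2547 kbar
mudstone: 2570 kg/m³ × 9.81 m/s² × 3220 m = 8.118×10^7 Pa = 0.8118 kbar
gneiss: 2690 kg/m³ × 9.81 m/s² × 11310 m = 2.985×10^8 Pa = 2.985 kbar
granite: 2730 kg/m³ × 9.81 m/s² × 8880 m = 2.378×10^8 Pa = 2.378 kbar
Total = 0.2547 + 0.8118 + 2.985 + 2.378 = 6.4292 kbar

6.4 kbar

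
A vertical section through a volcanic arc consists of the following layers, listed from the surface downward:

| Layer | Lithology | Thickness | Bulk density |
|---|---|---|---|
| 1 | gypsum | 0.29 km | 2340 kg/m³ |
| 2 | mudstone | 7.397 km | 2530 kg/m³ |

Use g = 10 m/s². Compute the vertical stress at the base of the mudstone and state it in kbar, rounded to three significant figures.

1.94 kbar

gypsum: 2340 kg/m³ × 10 m/s² × 290 m = 6.786×10^6 Pa = 0.06786 kbar
mudstone: 2530 kg/m³ × 10 m/s² × 7397 m = 1.871×10^8 Pa = 1.871 kbar
Total = 0.06786 + 1.871 = 1.9393 kbar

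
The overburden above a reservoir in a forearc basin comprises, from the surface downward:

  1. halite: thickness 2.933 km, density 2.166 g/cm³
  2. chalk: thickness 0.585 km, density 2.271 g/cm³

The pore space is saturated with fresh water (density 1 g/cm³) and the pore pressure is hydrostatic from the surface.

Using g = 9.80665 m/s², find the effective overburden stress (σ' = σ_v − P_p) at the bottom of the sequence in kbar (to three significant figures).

Overburden (lithostatic) stress σ_v:
halite: 2166 kg/m³ × 9.80665 m/s² × 2933 m = 6.230×10^7 Pa = 62.30 MPa
chalk: 2271 kg/m³ × 9.80665 m/s² × 585 m = 1.303×10^7 Pa = 13.03 MPa
Total = 62.30 + 13.03 = 75.329 MPa
Pore pressure P_p = 1000 kg/m³ × 9.80665 m/s² × 3518 m = 3.450×10^7 Pa = 34.50 MPa
Effective stress σ' = σ_v − P_p = 75.33 − 34.50 = 40.829 MPa = 0.40829 kbar

0.408 kbar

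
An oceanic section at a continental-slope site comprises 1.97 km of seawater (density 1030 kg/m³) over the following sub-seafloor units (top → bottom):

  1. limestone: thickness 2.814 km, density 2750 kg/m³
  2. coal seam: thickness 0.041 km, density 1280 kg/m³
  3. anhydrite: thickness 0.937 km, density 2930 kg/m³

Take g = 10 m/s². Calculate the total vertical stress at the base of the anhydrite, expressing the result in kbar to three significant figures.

seawater: 1030 kg/m³ × 10 m/s² × 1970 m = 2.029×10^7 Pa = 0.2029 kbar
limestone: 2750 kg/m³ × 10 m/s² × 2814 m = 7.739×10^7 Pa = 0.7739 kbar
coal seam: 1280 kg/m³ × 10 m/s² × 41 m = 5.248×10^5 Pa = 5.248×10^-3 kbar
anhydrite: 2930 kg/m³ × 10 m/s² × 937 m = 2.745×10^7 Pa = 0.2745 kbar
Total = 0.2029 + 0.7739 + 5.248×10^-3 + 0.2745 = 1.2565 kbar

1.26 kbar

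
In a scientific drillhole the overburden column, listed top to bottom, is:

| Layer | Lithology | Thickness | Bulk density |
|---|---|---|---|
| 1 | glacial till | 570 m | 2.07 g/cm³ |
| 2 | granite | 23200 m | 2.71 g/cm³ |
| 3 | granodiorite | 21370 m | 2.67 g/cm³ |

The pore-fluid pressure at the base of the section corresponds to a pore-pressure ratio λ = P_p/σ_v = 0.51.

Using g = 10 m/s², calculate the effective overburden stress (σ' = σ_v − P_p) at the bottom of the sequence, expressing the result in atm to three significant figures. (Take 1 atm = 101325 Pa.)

5860 atm

Overburden (lithostatic) stress σ_v:
glacial till: 2070 kg/m³ × 10 m/s² × 570 m = 1.180×10^7 Pa = 11.80 MPa
granite: 2710 kg/m³ × 10 m/s² × 23200 m = 6.287×10^8 Pa = 628.7 MPa
granodiorite: 2670 kg/m³ × 10 m/s² × 21370 m = 5.706×10^8 Pa = 570.6 MPa
Total = 11.80 + 628.7 + 570.6 = 1211.1 MPa
Pore pressure P_p = λ·σ_v = 0.51 × 1211 MPa = 617.7 MPa
Effective stress σ' = σ_v − P_p = 1211 − 617.7 = 593.44 MPa = 5856.8 atm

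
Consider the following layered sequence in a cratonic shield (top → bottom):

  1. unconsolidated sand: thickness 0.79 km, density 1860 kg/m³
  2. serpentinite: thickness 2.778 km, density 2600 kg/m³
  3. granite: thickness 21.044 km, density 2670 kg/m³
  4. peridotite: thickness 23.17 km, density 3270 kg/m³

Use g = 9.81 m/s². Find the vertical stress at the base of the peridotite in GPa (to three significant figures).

1.38 GPa

unconsolidated sand: 1860 kg/m³ × 9.81 m/s² × 790 m = 1.441×10^7 Pa = 0.01441 GPa
serpentinite: 2600 kg/m³ × 9.81 m/s² × 2778 m = 7.086×10^7 Pa = 0.07086 GPa
granite: 2670 kg/m³ × 9.81 m/s² × 21044 m = 5.512×10^8 Pa = 0.5512 GPa
peridotite: 3270 kg/m³ × 9.81 m/s² × 23170 m = 7.433×10^8 Pa = 0.7433 GPa
Total = 0.01441 + 0.07086 + 0.5512 + 0.7433 = 1.3797 GPa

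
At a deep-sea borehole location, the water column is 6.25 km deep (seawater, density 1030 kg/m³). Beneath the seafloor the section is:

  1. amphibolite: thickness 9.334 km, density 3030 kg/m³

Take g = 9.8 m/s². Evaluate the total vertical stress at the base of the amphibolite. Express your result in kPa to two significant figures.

seawater: 1030 kg/m³ × 9.8 m/s² × 6250 m = 6.309×10^7 Pa = 63088 kPa
amphibolite: 3030 kg/m³ × 9.8 m/s² × 9334 m = 2.772×10^8 Pa = 2.772×10^5 kPa
Total = 63088 + 2.772×10^5 = 3.4025×10^5 kPa

340000 kPa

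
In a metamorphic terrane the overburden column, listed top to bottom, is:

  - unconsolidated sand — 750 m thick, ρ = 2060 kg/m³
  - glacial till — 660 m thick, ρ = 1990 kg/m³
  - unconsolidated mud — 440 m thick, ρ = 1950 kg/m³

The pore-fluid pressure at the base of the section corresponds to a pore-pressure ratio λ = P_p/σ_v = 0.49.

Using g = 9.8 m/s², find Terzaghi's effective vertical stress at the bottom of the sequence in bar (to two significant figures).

Overburden (lithostatic) stress σ_v:
unconsolidated sand: 2060 kg/m³ × 9.8 m/s² × 750 m = 1.514×10^7 Pa = 15.14 MPa
glacial till: 1990 kg/m³ × 9.8 m/s² × 660 m = 1.287×10^7 Pa = 12.87 MPa
unconsolidated mud: 1950 kg/m³ × 9.8 m/s² × 440 m = 8.408×10^6 Pa = 8.408 MPa
Total = 15.14 + 12.87 + 8.408 = 36.421 MPa
Pore pressure P_p = λ·σ_v = 0.49 × 36.42 MPa = 17.85 MPa
Effective stress σ' = σ_v − P_p = 36.42 − 17.85 = 18.575 MPa = 185.75 bar

190 bar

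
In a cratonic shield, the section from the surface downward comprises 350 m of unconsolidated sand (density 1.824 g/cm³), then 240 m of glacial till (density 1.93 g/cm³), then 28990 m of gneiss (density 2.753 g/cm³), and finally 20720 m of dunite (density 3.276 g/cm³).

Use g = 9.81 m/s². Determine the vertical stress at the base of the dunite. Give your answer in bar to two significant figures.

15000 bar

unconsolidated sand: 1824 kg/m³ × 9.81 m/s² × 350 m = 6.263×10^6 Pa = 62.63 bar
glacial till: 1930 kg/m³ × 9.81 m/s² × 240 m = 4.544×10^6 Pa = 45.44 bar
gneiss: 2753 kg/m³ × 9.81 m/s² × 28990 m = 7.829×10^8 Pa = 7829 bar
dunite: 3276 kg/m³ × 9.81 m/s² × 20720 m = 6.659×10^8 Pa = 6659 bar
Total = 62.63 + 45.44 + 7829 + 6659 = 14596 bar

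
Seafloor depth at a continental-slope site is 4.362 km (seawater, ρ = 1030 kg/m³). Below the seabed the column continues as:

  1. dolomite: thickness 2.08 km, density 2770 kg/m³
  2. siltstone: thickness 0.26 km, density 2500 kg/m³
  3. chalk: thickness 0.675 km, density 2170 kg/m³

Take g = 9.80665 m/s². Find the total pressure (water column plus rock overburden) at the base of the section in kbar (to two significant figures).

seawater: 1030 kg/m³ × 9.80665 m/s² × 4362 m = 4.406×10^7 Pa = 0.4406 kbar
dolomite: 2770 kg/m³ × 9.80665 m/s² × 2080 m = 5.650×10^7 Pa = 0.5650 kbar
siltstone: 2500 kg/m³ × 9.80665 m/s² × 260 m = 6.374×10^6 Pa = 0.06374 kbar
chalk: 2170 kg/m³ × 9.80665 m/s² × 675 m = 1.436×10^7 Pa = 0.1436 kbar
Total = 0.4406 + 0.5650 + 0.06374 + 0.1436 = 1.2130 kbar

1.2 kbar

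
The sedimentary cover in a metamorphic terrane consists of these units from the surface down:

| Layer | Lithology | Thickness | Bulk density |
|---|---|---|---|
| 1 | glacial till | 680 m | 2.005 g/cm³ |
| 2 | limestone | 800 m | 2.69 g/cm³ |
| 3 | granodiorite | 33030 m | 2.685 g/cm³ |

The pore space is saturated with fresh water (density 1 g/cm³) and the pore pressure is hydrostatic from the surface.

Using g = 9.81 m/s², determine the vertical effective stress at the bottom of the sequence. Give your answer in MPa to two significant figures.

Overburden (lithostatic) stress σ_v:
glacial till: 2005 kg/m³ × 9.81 m/s² × 680 m = 1.337×10^7 Pa = 13.37 MPa
limestone: 2690 kg/m³ × 9.81 m/s² × 800 m = 2.111×10^7 Pa = 21.11 MPa
granodiorite: 2685 kg/m³ × 9.81 m/s² × 33030 m = 8.700×10^8 Pa = 870.0 MPa
Total = 13.37 + 21.11 + 870.0 = 904.49 MPa
Pore pressure P_p = 1000 kg/m³ × 9.81 m/s² × 34510 m = 3.385×10^8 Pa = 338.5 MPa
Effective stress σ' = σ_v − P_p = 904.5 − 338.5 = 565.95 MPa

570 MPa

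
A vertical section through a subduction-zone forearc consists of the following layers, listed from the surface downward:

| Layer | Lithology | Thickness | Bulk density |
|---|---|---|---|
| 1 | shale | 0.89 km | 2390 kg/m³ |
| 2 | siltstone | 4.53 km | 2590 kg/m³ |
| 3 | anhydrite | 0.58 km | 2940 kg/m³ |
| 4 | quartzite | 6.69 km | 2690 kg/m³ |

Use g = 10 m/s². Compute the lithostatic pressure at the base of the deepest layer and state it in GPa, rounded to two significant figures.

shale: 2390 kg/m³ × 10 m/s² × 890 m = 2.127×10^7 Pa = 0.02127 GPa
siltstone: 2590 kg/m³ × 10 m/s² × 4530 m = 1.173×10^8 Pa = 0.1173 GPa
anhydrite: 2940 kg/m³ × 10 m/s² × 580 m = 1.705×10^7 Pa = 0.01705 GPa
quartzite: 2690 kg/m³ × 10 m/s² × 6690 m = 1.800×10^8 Pa = 0.1800 GPa
Total = 0.02127 + 0.1173 + 0.01705 + 0.1800 = 0.33561 GPa

0.34 GPa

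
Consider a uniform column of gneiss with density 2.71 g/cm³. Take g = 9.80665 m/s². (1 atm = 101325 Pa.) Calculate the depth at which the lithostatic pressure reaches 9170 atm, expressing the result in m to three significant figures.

h = P/(ρg) = 9170 atm / (2710 kg/m³ × 9.80665 m/s²) = 9.292×10^8 Pa / 26576 Pa/m = 34962 m

35000 m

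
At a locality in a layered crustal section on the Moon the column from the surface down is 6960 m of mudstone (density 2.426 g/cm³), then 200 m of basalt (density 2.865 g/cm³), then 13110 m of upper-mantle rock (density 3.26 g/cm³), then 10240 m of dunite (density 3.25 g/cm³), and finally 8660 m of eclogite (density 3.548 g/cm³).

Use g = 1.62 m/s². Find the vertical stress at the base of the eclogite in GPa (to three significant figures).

mudstone: 2426 kg/m³ × 1.62 m/s² × 6960 m = 2.735×10^7 Pa = 0.02735 GPa
basalt: 2865 kg/m³ × 1.62 m/s² × 200 m = 9.283×10^5 Pa = 9.283×10^-4 GPa
upper-mantle rock: 3260 kg/m³ × 1.62 m/s² × 13110 m = 6.924×10^7 Pa = 0.06924 GPa
dunite: 3250 kg/m³ × 1.62 m/s² × 10240 m = 5.391×10^7 Pa = 0.05391 GPa
eclogite: 3548 kg/m³ × 1.62 m/s² × 8660 m = 4.978×10^7 Pa = 0.04978 GPa
Total = 0.02735 + 9.283×10^-4 + 0.06924 + 0.05391 + 0.04978 = 0.20121 GPa

0.201 GPa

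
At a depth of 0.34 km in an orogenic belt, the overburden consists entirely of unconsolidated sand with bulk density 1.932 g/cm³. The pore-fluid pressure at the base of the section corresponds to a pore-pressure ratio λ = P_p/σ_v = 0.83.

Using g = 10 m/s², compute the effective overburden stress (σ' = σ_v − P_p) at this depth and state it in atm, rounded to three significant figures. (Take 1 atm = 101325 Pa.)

11.0 atm

Overburden (lithostatic) stress σ_v:
unconsolidated sand: 1932 kg/m³ × 10 m/s² × 340 m = 6.569×10^6 Pa = 6.569 MPa
Pore pressure P_p = λ·σ_v = 0.83 × 6.569 MPa = 5.452 MPa
Effective stress σ' = σ_v − P_p = 6.569 − 5.452 = 1.1167 MPa = 11.021 atm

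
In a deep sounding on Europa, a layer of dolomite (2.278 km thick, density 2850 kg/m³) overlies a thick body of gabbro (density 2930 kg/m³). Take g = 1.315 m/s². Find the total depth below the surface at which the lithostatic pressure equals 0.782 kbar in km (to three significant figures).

20.4 km

Pressure at base of upper layers: 2850×1.315×2278 = 8.537×10^6 Pa = 0.08537 kbar
Remaining pressure to be supplied by gabbro: 7.820×10^7 − 8.537×10^6 = 6.966×10^7 Pa
Additional depth in gabbro = 6.966×10^7 Pa / (2930 kg/m³ × 1.315 m/s²) = 18080 m
Total depth = 2278 m + 18080 m = 20358 m
= 20.358 km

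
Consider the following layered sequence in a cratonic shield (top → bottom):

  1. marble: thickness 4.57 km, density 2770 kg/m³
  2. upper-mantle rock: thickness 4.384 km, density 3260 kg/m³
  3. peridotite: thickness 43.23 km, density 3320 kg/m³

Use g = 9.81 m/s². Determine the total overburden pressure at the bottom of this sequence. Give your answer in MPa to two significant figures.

marble: 2770 kg/m³ × 9.81 m/s² × 4570 m = 1.242×10^8 Pa = 124.2 MPa
upper-mantle rock: 3260 kg/m³ × 9.81 m/s² × 4384 m = 1.402×10^8 Pa = 140.2 MPa
peridotite: 3320 kg/m³ × 9.81 m/s² × 43230 m = 1.408×10^9 Pa = 1408 MPa
Total = 124.2 + 140.2 + 1408 = 1672.4 MPa

1700 MPa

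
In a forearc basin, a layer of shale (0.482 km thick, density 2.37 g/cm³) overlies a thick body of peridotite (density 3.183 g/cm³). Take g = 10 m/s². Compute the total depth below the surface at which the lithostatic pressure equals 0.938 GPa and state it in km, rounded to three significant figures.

Pressure at base of upper layers: 2370×10×482 = 1.142×10^7 Pa = 0.01142 GPa
Remaining pressure to be supplied by peridotite: 9.380×10^8 − 1.142×10^7 = 9.266×10^8 Pa
Additional depth in peridotite = 9.266×10^8 Pa / (3183 kg/m³ × 10 m/s²) = 29110 m
Total depth = 482 m + 29110 m = 29592 m
= 29.592 km

29.6 km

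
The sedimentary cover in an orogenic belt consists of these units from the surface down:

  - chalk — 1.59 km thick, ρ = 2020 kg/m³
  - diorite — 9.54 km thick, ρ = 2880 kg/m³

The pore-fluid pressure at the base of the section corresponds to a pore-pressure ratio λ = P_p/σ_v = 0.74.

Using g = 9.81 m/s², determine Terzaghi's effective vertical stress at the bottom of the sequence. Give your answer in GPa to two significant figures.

Overburden (lithostatic) stress σ_v:
chalk: 2020 kg/m³ × 9.81 m/s² × 1590 m = 3.151×10^7 Pa = 31.51 MPa
diorite: 2880 kg/m³ × 9.81 m/s² × 9540 m = 2.695×10^8 Pa = 269.5 MPa
Total = 31.51 + 269.5 = 301.04 MPa
Pore pressure P_p = λ·σ_v = 0.74 × 301.0 MPa = 222.8 MPa
Effective stress σ' = σ_v − P_p = 301.0 − 222.8 = 78.270 MPa = 0.078270 GPa

0.078 GPa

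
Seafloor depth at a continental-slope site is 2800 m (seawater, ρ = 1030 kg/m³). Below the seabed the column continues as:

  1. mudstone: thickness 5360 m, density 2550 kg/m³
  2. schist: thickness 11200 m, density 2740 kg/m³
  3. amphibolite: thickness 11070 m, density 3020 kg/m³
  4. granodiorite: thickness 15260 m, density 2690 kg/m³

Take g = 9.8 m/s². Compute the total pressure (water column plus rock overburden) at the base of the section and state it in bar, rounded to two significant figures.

12000 bar

seawater: 1030 kg/m³ × 9.8 m/s² × 2800 m = 2.826×10^7 Pa = 282.6 bar
mudstone: 2550 kg/m³ × 9.8 m/s² × 5360 m = 1.339×10^8 Pa = 1339 bar
schist: 2740 kg/m³ × 9.8 m/s² × 11200 m = 3.007×10^8 Pa = 3007 bar
amphibolite: 3020 kg/m³ × 9.8 m/s² × 11070 m = 3.276×10^8 Pa = 3276 bar
granodiorite: 2690 kg/m³ × 9.8 m/s² × 15260 m = 4.023×10^8 Pa = 4023 bar
Total = 282.6 + 1339 + 3007 + 3276 + 4023 = 11929 bar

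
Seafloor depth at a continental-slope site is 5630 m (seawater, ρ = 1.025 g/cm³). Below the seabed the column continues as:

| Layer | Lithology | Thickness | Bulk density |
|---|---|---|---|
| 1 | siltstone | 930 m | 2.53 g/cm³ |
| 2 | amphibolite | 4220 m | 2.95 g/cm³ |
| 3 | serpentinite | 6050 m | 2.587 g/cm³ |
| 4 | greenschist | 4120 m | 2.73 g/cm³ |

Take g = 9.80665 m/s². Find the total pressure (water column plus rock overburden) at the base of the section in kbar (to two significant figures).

seawater: 1025 kg/m³ × 9.80665 m/s² × 5630 m = 5.659×10^7 Pa = 0.5659 kbar
siltstone: 2530 kg/m³ × 9.80665 m/s² × 930 m = 2.307×10^7 Pa = 0.2307 kbar
amphibolite: 2950 kg/m³ × 9.80665 m/s² × 4220 m = 1.221×10^8 Pa = 1.221 kbar
serpentinite: 2587 kg/m³ × 9.80665 m/s² × 6050 m = 1.535×10^8 Pa = 1.535 kbar
greenschist: 2730 kg/m³ × 9.80665 m/s² × 4120 m = 1.103×10^8 Pa = 1.103 kbar
Total = 0.5659 + 0.2307 + 1.221 + 1.535 + 1.103 = 4.6554 kbar

4.7 kbar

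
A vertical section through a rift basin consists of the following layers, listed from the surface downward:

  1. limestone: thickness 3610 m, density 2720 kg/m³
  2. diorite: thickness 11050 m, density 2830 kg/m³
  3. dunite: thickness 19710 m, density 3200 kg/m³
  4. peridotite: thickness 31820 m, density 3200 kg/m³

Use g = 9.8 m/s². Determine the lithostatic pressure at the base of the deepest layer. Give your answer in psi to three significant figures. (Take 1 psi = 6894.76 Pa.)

293000 psi

limestone: 2720 kg/m³ × 9.8 m/s² × 3610 m = 9.623×10^7 Pa = 13957 psi
diorite: 2830 kg/m³ × 9.8 m/s² × 11050 m = 3.065×10^8 Pa = 44448 psi
dunite: 3200 kg/m³ × 9.8 m/s² × 19710 m = 6.181×10^8 Pa = 89649 psi
peridotite: 3200 kg/m³ × 9.8 m/s² × 31820 m = 9.979×10^8 Pa = 1.447×10^5 psi
Total = 13957 + 44448 + 89649 + 1.447×10^5 = 2.9278×10^5 psi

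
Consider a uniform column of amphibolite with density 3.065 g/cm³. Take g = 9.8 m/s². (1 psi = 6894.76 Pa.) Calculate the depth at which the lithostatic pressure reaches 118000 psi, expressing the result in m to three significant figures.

27100 m

h = P/(ρg) = 118000 psi / (3065 kg/m³ × 9.8 m/s²) = 8.136×10^8 Pa / 30037 Pa/m = 27086 m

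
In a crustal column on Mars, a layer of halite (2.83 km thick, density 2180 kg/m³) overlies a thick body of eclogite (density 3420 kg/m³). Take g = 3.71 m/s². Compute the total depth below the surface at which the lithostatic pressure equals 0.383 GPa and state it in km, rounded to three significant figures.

31.2 km

Pressure at base of upper layers: 2180×3.71×2830 = 2.289×10^7 Pa = 0.02289 GPa
Remaining pressure to be supplied by eclogite: 3.830×10^8 − 2.289×10^7 = 3.601×10^8 Pa
Additional depth in eclogite = 3.601×10^8 Pa / (3420 kg/m³ × 3.71 m/s²) = 28382 m
Total depth = 2830 m + 28382 m = 31212 m
= 31.212 km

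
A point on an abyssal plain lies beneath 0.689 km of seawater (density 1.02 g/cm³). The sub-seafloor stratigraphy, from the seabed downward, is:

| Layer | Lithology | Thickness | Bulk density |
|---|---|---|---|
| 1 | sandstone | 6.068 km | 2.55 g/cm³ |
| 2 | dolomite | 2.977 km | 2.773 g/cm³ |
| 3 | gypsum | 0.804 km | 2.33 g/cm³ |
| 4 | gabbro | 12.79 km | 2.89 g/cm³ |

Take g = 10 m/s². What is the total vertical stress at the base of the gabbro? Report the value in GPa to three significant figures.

0.633 GPa

seawater: 1020 kg/m³ × 10 m/s² × 689 m = 7.028×10^6 Pa = 7.028×10^-3 GPa
sandstone: 2550 kg/m³ × 10 m/s² × 6068 m = 1.547×10^8 Pa = 0.1547 GPa
dolomite: 2773 kg/m³ × 10 m/s² × 2977 m = 8.255×10^7 Pa = 0.08255 GPa
gypsum: 2330 kg/m³ × 10 m/s² × 804 m = 1.873×10^7 Pa = 0.01873 GPa
gabbro: 2890 kg/m³ × 10 m/s² × 12790 m = 3.696×10^8 Pa = 0.3696 GPa
Total = 7.028×10^-3 + 0.1547 + 0.08255 + 0.01873 + 0.3696 = 0.63268 GPa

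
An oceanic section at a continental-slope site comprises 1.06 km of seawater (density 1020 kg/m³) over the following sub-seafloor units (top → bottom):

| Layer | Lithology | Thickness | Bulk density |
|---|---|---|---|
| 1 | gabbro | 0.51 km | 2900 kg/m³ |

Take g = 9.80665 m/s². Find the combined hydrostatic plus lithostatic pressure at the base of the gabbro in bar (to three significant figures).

251 bar

seawater: 1020 kg/m³ × 9.80665 m/s² × 1060 m = 1.060×10^7 Pa = 106.0 bar
gabbro: 2900 kg/m³ × 9.80665 m/s² × 510 m = 1.450×10^7 Pa = 145.0 bar
Total = 106.0 + 145.0 = 251.07 bar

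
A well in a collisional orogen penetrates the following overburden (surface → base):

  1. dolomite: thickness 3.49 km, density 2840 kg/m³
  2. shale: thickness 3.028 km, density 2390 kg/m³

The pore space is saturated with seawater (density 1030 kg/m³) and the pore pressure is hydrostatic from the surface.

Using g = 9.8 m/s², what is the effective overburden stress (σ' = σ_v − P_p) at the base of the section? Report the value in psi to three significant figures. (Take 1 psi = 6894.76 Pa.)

14800 psi

Overburden (lithostatic) stress σ_v:
dolomite: 2840 kg/m³ × 9.8 m/s² × 3490 m = 9.713×10^7 Pa = 97.13 MPa
shale: 2390 kg/m³ × 9.8 m/s² × 3028 m = 7.092×10^7 Pa = 70.92 MPa
Total = 97.13 + 70.92 = 168.06 MPa
Pore pressure P_p = 1030 kg/m³ × 9.8 m/s² × 6518 m = 6.579×10^7 Pa = 65.79 MPa
Effective stress σ' = σ_v − P_p = 168.1 − 65.79 = 102.26 MPa = 14832 psi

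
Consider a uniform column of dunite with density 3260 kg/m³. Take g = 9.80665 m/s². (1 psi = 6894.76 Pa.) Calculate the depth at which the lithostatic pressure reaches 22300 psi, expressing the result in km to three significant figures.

4.81 km

h = P/(ρg) = 22300 psi / (3260 kg/m³ × 9.80665 m/s²) = 1.538×10^8 Pa / 31970 Pa/m = 4809.3 m
= 4.8093 km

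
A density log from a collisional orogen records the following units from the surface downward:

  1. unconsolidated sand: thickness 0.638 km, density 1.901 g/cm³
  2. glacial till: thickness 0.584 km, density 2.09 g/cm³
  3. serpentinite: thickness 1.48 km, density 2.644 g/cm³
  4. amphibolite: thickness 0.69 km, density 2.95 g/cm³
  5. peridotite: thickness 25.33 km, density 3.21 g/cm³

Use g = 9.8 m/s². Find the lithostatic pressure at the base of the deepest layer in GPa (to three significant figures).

unconsolidated sand: 1901 kg/m³ × 9.8 m/s² × 638 m = 1.189×10^7 Pa = 0.01189 GPa
glacial till: 2090 kg/m³ × 9.8 m/s² × 584 m = 1.196×10^7 Pa = 0.01196 GPa
serpentinite: 2644 kg/m³ × 9.8 m/s² × 1480 m = 3.835×10^7 Pa = 0.03835 GPa
amphibolite: 2950 kg/m³ × 9.8 m/s² × 690 m = 1.995×10^7 Pa = 0.01995 GPa
peridotite: 3210 kg/m³ × 9.8 m/s² × 25330 m = 7.968×10^8 Pa = 0.7968 GPa
Total = 0.01189 + 0.01196 + 0.03835 + 0.01995 + 0.7968 = 0.87897 GPa

0.879 GPa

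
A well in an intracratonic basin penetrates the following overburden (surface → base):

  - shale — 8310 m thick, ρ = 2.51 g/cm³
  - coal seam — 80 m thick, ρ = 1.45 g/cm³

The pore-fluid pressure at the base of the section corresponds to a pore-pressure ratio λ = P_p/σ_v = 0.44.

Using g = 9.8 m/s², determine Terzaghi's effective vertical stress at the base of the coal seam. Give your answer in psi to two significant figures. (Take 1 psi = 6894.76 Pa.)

17000 psi

Overburden (lithostatic) stress σ_v:
shale: 2510 kg/m³ × 9.8 m/s² × 8310 m = 2.044×10^8 Pa = 204.4 MPa
coal seam: 1450 kg/m³ × 9.8 m/s² × 80 m = 1.137×10^6 Pa = 1.137 MPa
Total = 204.4 + 1.137 = 205.55 MPa
Pore pressure P_p = λ·σ_v = 0.44 × 205.5 MPa = 90.44 MPa
Effective stress σ' = σ_v − P_p = 205.5 − 90.44 = 115.11 MPa = 16695 psi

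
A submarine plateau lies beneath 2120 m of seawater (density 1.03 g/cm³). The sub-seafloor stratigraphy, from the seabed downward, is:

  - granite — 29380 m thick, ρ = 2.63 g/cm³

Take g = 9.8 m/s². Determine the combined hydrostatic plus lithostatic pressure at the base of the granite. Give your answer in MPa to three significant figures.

779 MPa

seawater: 1030 kg/m³ × 9.8 m/s² × 2120 m = 2.140×10^7 Pa = 21.40 MPa
granite: 2630 kg/m³ × 9.8 m/s² × 29380 m = 7.572×10^8 Pa = 757.2 MPa
Total = 21.40 + 757.2 = 778.64 MPa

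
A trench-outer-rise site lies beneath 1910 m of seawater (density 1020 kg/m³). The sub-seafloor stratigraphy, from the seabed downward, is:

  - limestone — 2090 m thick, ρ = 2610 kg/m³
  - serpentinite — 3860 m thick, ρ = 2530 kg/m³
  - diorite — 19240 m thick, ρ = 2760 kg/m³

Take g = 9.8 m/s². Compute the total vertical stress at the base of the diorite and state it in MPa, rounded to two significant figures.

seawater: 1020 kg/m³ × 9.8 m/s² × 1910 m = 1.909×10^7 Pa = 19.09 MPa
limestone: 2610 kg/m³ × 9.8 m/s² × 2090 m = 5.346×10^7 Pa = 53.46 MPa
serpentinite: 2530 kg/m³ × 9.8 m/s² × 3860 m = 9.570×10^7 Pa = 95.70 MPa
diorite: 2760 kg/m³ × 9.8 m/s² × 19240 m = 5.204×10^8 Pa = 520.4 MPa
Total = 19.09 + 53.46 + 95.70 + 520.4 = 688.66 MPa

690 MPa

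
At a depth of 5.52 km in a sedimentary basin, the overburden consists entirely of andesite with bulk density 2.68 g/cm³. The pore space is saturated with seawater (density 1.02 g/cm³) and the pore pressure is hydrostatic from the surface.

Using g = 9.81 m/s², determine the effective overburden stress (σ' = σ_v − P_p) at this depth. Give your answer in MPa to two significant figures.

Overburden (lithostatic) stress σ_v:
andesite: 2680 kg/m³ × 9.81 m/s² × 5520 m = 1.451×10^8 Pa = 145.1 MPa
Pore pressure P_p = 1020 kg/m³ × 9.81 m/s² × 5520 m = 5.523×10^7 Pa = 55.23 MPa
Effective stress σ' = σ_v − P_p = 145.1 − 55.23 = 89.891 MPa

90 MPa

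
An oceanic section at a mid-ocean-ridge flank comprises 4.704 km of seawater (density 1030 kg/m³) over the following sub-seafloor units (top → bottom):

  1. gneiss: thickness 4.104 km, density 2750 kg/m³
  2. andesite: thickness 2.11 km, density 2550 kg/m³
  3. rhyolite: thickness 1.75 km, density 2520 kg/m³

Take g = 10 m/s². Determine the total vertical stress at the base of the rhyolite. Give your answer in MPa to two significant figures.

260 MPa

seawater: 1030 kg/m³ × 10 m/s² × 4704 m = 4.845×10^7 Pa = 48.45 MPa
gneiss: 2750 kg/m³ × 10 m/s² × 4104 m = 1.129×10^8 Pa = 112.9 MPa
andesite: 2550 kg/m³ × 10 m/s² × 2110 m = 5.380×10^7 Pa = 53.80 MPa
rhyolite: 2520 kg/m³ × 10 m/s² × 1750 m = 4.410×10^7 Pa = 44.10 MPa
Total = 48.45 + 112.9 + 53.80 + 44.10 = 259.22 MPa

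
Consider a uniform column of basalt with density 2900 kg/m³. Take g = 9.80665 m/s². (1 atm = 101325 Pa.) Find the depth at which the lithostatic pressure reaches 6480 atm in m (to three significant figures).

23100 m

h = P/(ρg) = 6480 atm / (2900 kg/m³ × 9.80665 m/s²) = 6.566×10^8 Pa / 28439 Pa/m = 23087 m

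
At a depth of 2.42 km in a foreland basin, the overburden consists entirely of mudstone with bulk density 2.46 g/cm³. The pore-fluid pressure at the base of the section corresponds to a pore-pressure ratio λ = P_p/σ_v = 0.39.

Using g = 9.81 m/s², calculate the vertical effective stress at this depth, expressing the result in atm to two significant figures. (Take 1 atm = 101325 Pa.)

350 atm

Overburden (lithostatic) stress σ_v:
mudstone: 2460 kg/m³ × 9.81 m/s² × 2420 m = 5.840×10^7 Pa = 58.40 MPa
Pore pressure P_p = λ·σ_v = 0.39 × 58.40 MPa = 22.78 MPa
Effective stress σ' = σ_v − P_p = 58.40 − 22.78 = 35.625 MPa = 351.59 atm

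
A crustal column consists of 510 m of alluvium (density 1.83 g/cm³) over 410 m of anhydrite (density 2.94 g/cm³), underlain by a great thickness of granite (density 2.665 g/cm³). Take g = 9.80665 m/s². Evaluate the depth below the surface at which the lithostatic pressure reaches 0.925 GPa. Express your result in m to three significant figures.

35500 m

Pressure at base of upper layers: 1830×9.80665×510 + 2940×9.80665×410 = 2.097×10^7 Pa = 0.02097 GPa
Remaining pressure to be supplied by granite: 9.250×10^8 − 2.097×10^7 = 9.040×10^8 Pa
Additional depth in granite = 9.040×10^8 Pa / (2665 kg/m³ × 9.80665 m/s²) = 34591 m
Total depth = 920 m + 34591 m = 35511 m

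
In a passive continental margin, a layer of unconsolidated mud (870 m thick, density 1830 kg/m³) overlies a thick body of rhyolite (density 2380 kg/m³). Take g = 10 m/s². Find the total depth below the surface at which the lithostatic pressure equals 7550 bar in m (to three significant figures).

31900 m

Pressure at base of upper layers: 1830×10×870 = 1.592×10^7 Pa = 159.2 bar
Remaining pressure to be supplied by rhyolite: 7.550×10^8 − 1.592×10^7 = 7.391×10^8 Pa
Additional depth in rhyolite = 7.391×10^8 Pa / (2380 kg/m³ × 10 m/s²) = 31054 m
Total depth = 870 m + 31054 m = 31924 m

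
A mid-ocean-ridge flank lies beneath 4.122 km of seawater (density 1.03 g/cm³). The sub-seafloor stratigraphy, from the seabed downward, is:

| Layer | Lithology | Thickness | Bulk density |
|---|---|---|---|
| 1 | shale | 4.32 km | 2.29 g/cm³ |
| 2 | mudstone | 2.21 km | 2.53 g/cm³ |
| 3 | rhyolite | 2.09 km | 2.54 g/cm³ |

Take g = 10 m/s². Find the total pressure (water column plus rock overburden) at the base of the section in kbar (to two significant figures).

2.5 kbar

seawater: 1030 kg/m³ × 10 m/s² × 4122 m = 4.246×10^7 Pa = 0.4246 kbar
shale: 2290 kg/m³ × 10 m/s² × 4320 m = 9.893×10^7 Pa = 0.9893 kbar
mudstone: 2530 kg/m³ × 10 m/s² × 2210 m = 5.591×10^7 Pa = 0.5591 kbar
rhyolite: 2540 kg/m³ × 10 m/s² × 2090 m = 5.309×10^7 Pa = 0.5309 kbar
Total = 0.4246 + 0.9893 + 0.5591 + 0.5309 = 2.5038 kbar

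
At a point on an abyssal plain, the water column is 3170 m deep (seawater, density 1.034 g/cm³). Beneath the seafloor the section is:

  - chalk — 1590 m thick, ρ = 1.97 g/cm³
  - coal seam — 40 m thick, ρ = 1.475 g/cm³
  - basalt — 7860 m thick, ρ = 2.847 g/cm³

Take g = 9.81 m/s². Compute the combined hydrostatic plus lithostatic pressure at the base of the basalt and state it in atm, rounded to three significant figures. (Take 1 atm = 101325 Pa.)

2790 atm

seawater: 1034 kg/m³ × 9.81 m/s² × 3170 m = 3.216×10^7 Pa = 317.3 atm
chalk: 1970 kg/m³ × 9.81 m/s² × 1590 m = 3.073×10^7 Pa = 303.3 atm
coal seam: 1475 kg/m³ × 9.81 m/s² × 40 m = 5.788×10^5 Pa = 5.712 atm
basalt: 2847 kg/m³ × 9.81 m/s² × 7860 m = 2.195×10^8 Pa = 2167 atm
Total = 317.3 + 303.3 + 5.712 + 2167 = 2792.8 atm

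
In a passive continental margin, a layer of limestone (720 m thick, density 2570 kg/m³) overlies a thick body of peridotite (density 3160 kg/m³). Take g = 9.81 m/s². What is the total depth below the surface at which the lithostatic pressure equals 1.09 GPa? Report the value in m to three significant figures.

35300 m

Pressure at base of upper layers: 2570×9.81×720 = 1.815×10^7 Pa = 0.01815 GPa
Remaining pressure to be supplied by peridotite: 1.090×10^9 − 1.815×10^7 = 1.072×10^9 Pa
Additional depth in peridotite = 1.072×10^9 Pa / (3160 kg/m³ × 9.81 m/s²) = 34576 m
Total depth = 720 m + 34576 m = 35296 m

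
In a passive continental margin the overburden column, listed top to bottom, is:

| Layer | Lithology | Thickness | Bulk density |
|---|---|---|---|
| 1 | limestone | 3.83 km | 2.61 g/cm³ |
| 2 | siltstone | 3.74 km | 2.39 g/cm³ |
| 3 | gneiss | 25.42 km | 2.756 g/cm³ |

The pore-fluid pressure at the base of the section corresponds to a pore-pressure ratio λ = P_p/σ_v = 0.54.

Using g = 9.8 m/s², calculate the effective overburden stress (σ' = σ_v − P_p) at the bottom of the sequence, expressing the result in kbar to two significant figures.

4.0 kbar

Overburden (lithostatic) stress σ_v:
limestone: 2610 kg/m³ × 9.8 m/s² × 3830 m = 9.796×10^7 Pa = 97.96 MPa
siltstone: 2390 kg/m³ × 9.8 m/s² × 3740 m = 8.760×10^7 Pa = 87.60 MPa
gneiss: 2756 kg/m³ × 9.8 m/s² × 25420 m = 6.866×10^8 Pa = 686.6 MPa
Total = 97.96 + 87.60 + 686.6 = 872.13 MPa
Pore pressure P_p = λ·σ_v = 0.54 × 872.1 MPa = 470.9 MPa
Effective stress σ' = σ_v − P_p = 872.1 − 470.9 = 401.18 MPa = 4.0118 kbar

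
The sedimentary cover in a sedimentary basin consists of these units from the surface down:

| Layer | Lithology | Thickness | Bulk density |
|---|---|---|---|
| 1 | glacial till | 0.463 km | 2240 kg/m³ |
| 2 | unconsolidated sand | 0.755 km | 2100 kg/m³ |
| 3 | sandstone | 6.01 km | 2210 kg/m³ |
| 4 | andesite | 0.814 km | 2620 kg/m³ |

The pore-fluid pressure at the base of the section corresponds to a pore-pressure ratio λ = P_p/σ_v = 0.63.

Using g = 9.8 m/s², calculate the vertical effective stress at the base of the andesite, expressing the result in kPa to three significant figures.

65400 kPa

Overburden (lithostatic) stress σ_v:
glacial till: 2240 kg/m³ × 9.8 m/s² × 463 m = 1.016×10^7 Pa = 10.16 MPa
unconsolidated sand: 2100 kg/m³ × 9.8 m/s² × 755 m = 1.554×10^7 Pa = 15.54 MPa
sandstone: 2210 kg/m³ × 9.8 m/s² × 6010 m = 1.302×10^8 Pa = 130.2 MPa
andesite: 2620 kg/m³ × 9.8 m/s² × 814 m = 2.090×10^7 Pa = 20.90 MPa
Total = 10.16 + 15.54 + 130.2 + 20.90 = 176.77 MPa
Pore pressure P_p = λ·σ_v = 0.63 × 176.8 MPa = 111.4 MPa
Effective stress σ' = σ_v − P_p = 176.8 − 111.4 = 65.404 MPa = 65404 kPa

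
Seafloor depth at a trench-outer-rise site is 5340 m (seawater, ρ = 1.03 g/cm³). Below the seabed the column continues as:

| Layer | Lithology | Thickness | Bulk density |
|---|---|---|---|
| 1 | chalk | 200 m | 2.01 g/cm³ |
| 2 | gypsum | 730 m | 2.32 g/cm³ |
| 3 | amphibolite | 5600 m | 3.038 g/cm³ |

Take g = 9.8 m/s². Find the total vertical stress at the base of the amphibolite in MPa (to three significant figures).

seawater: 1030 kg/m³ × 9.8 m/s² × 5340 m = 5.390×10^7 Pa = 53.90 MPa
chalk: 2010 kg/m³ × 9.8 m/s² × 200 m = 3.940×10^6 Pa = 3.940 MPa
gypsum: 2320 kg/m³ × 9.8 m/s² × 730 m = 1.660×10^7 Pa = 16.60 MPa
amphibolite: 3038 kg/m³ × 9.8 m/s² × 5600 m = 1.667×10^8 Pa = 166.7 MPa
Total = 53.90 + 3.940 + 16.60 + 166.7 = 241.16 MPa

241 MPa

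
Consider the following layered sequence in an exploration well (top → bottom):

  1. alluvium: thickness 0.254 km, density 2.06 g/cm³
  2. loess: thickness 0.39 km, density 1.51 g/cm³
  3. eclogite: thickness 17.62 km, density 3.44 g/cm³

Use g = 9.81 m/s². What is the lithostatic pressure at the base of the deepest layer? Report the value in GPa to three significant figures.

0.606 GPa

alluvium: 2060 kg/m³ × 9.81 m/s² × 254 m = 5.133×10^6 Pa = 5.133×10^-3 GPa
loess: 1510 kg/m³ × 9.81 m/s² × 390 m = 5.777×10^6 Pa = 5.777×10^-3 GPa
eclogite: 3440 kg/m³ × 9.81 m/s² × 17620 m = 5.946×10^8 Pa = 0.5946 GPa
Total = 5.133×10^-3 + 5.777×10^-3 + 0.5946 = 0.60552 GPa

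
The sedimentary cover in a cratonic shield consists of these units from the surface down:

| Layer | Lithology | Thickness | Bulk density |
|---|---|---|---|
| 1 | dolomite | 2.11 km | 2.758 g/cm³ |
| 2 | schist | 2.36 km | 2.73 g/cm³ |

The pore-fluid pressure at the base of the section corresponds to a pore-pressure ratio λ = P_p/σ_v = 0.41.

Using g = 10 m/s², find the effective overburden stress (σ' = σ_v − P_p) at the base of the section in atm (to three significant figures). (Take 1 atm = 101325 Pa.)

Overburden (lithostatic) stress σ_v:
dolomite: 2758 kg/m³ × 10 m/s² × 2110 m = 5.819×10^7 Pa = 58.19 MPa
schist: 2730 kg/m³ × 10 m/s² × 2360 m = 6.443×10^7 Pa = 64.43 MPa
Total = 58.19 + 64.43 = 122.62 MPa
Pore pressure P_p = λ·σ_v = 0.41 × 122.6 MPa = 50.27 MPa
Effective stress σ' = σ_v − P_p = 122.6 − 50.27 = 72.347 MPa = 714.01 atm

714 atm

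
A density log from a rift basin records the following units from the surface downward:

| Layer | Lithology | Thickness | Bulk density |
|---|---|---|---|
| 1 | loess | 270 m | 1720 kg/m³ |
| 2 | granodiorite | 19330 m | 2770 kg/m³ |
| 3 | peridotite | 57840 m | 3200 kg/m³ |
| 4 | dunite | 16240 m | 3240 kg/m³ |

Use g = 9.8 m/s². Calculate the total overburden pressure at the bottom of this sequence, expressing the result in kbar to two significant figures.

loess: 1720 kg/m³ × 9.8 m/s² × 270 m = 4.551×10^6 Pa = 0.04551 kbar
granodiorite: 2770 kg/m³ × 9.8 m/s² × 19330 m = 5.247×10^8 Pa = 5.247 kbar
peridotite: 3200 kg/m³ × 9.8 m/s² × 57840 m = 1.814×10^9 Pa = 18.14 kbar
dunite: 3240 kg/m³ × 9.8 m/s² × 16240 m = 5.157×10^8 Pa = 5.157 kbar
Total = 0.04551 + 5.247 + 18.14 + 5.157 = 28.588 kbar

29 kbar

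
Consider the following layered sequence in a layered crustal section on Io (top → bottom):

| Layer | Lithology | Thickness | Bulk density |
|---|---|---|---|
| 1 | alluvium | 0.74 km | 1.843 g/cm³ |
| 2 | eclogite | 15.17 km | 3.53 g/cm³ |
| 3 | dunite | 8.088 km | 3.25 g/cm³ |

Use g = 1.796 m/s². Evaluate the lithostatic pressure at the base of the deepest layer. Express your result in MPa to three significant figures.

alluvium: 1843 kg/m³ × 1.796 m/s² × 740 m = 2.449×10^6 Pa = 2.449 MPa
eclogite: 3530 kg/m³ × 1.796 m/s² × 15170 m = 9.618×10^7 Pa = 96.18 MPa
dunite: 3250 kg/m³ × 1.796 m/s² × 8088 m = 4.721×10^7 Pa = 47.21 MPa
Total = 2.449 + 96.18 + 47.21 = 145.84 MPa

146 MPa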